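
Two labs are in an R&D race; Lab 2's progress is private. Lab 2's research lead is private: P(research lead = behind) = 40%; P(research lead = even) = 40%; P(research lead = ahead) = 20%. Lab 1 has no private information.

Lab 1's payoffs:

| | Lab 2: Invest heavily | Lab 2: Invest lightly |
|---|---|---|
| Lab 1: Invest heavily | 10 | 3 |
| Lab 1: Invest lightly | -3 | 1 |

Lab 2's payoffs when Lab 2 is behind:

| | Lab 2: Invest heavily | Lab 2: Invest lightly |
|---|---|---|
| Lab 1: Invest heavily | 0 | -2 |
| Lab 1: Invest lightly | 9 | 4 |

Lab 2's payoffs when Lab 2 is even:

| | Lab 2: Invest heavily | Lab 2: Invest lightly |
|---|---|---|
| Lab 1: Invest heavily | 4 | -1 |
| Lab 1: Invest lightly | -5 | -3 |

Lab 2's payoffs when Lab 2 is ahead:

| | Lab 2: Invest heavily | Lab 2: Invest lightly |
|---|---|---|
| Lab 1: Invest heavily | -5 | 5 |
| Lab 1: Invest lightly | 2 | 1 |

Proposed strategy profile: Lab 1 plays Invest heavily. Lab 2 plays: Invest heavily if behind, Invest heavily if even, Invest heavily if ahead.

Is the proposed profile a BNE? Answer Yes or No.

No

Lab 1 plays Invest heavily: E[Invest heavily] = 0.4·(10) + 0.4·(10) + 0.2·(10) = 10; E[Invest lightly] = -3. Best-responding. ✓
Lab 2 (research lead behind), facing Invest heavily: Invest heavily gives 0, Invest lightly gives -2. Proposed Invest heavily is best. ✓
Lab 2 (research lead even), facing Invest heavily: Invest heavily gives 4, Invest lightly gives -1. Proposed Invest heavily is best. ✓
Lab 2 (research lead ahead), facing Invest heavily: Invest heavily gives -5, Invest lightly gives 5. Proposed Invest heavily is not best — profitable deviation exists. ✗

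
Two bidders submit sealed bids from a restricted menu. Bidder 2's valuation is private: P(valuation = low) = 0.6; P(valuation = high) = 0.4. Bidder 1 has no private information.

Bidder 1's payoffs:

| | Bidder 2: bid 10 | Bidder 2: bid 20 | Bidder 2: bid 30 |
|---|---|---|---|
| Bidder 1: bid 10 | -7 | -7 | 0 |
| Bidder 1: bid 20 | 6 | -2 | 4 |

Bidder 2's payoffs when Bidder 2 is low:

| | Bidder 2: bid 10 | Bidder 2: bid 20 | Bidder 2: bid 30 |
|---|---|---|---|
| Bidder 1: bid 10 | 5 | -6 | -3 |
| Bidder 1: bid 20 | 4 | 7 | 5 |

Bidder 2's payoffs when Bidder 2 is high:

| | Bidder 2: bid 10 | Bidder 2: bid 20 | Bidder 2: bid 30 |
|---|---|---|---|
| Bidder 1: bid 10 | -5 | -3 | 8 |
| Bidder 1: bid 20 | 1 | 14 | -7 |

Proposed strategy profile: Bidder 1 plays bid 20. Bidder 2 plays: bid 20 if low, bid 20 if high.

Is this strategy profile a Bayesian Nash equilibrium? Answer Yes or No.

Bidder 1 plays bid 20: E[bid 20] = 0.6·(-2) + 0.4·(-2) = -2; E[bid 10] = -7. Best-responding. ✓
Bidder 2 (valuation low), facing bid 20: bid 10 gives 4, bid 20 gives 7, bid 30 gives 5. Proposed bid 20 is best. ✓
Bidder 2 (valuation high), facing bid 20: bid 10 gives 1, bid 20 gives 14, bid 30 gives -7. Proposed bid 20 is best. ✓

Yes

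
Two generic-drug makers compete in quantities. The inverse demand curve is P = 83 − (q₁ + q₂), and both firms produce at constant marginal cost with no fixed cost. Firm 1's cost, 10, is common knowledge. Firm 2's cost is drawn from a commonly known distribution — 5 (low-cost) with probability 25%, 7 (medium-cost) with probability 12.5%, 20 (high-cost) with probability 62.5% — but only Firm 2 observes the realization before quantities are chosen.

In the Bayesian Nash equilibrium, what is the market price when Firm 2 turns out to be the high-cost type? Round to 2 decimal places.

38.56

Each type of Firm 2 best-responds to q₁; Firm 1 best-responds to the expected q₂ over Firm 2's types.
Firm 2 with cost c maximizes (83 − (q₁+q₂) − c)·q₂, giving q₂(c) = (83 − c − q₁)/2.
E[c₂] = 0.25·5 + 0.125·7 + 0.625·20 = 14.625
Firm 1's FOC against E[q₂] yields q₁ = (83 − 2·10 + E[c₂])/3 = (83 − 20 + 14.625)/3 = 25.875.
q₂(high-cost) = 18.5625, so P = 83 − (25.875 + 18.5625) = 38.5625.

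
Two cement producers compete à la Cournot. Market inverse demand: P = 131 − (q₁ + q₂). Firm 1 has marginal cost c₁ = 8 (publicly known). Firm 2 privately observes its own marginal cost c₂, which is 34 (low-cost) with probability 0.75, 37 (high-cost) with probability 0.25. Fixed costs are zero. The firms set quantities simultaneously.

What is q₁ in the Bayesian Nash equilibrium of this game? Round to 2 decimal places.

Firm 2 with cost c maximizes (131 − (q₁+q₂) − c)·q₂, giving q₂(c) = (131 − c − q₁)/2.
E[c₂] = 0.75·34 + 0.25·37 = 34.75
Firm 1's FOC against E[q₂] yields q₁ = (131 − 2·8 + E[c₂])/3 = (131 − 16 + 34.75)/3 = 49.9167.

49.92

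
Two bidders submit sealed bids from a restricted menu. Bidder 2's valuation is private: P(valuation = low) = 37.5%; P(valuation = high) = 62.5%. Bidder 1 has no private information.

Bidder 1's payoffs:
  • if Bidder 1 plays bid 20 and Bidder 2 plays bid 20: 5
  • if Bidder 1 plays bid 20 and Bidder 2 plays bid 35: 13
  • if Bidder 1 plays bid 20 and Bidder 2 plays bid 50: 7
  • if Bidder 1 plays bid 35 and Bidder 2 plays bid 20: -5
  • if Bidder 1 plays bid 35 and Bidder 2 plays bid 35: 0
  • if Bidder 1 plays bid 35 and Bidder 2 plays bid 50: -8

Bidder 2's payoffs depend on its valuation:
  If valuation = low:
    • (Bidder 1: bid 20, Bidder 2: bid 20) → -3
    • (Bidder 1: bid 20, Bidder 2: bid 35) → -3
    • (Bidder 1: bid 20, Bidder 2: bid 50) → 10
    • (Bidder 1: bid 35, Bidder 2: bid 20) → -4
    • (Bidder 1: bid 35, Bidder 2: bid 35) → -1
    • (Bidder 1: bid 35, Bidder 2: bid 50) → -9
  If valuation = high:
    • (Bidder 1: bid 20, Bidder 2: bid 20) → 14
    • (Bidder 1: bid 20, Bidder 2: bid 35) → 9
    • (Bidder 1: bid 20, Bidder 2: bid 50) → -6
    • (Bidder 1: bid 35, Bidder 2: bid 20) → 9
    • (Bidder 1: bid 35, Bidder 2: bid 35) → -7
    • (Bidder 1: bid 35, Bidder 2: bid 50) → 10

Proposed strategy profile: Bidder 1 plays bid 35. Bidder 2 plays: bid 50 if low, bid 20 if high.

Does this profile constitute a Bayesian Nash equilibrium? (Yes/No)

Bidder 1 plays bid 35: E[bid 35] = 0.375·(-8) + 0.625·(-5) = -6.125; E[bid 20] = 5.75. Not best-responding. ✗
Bidder 2 (valuation low), facing bid 35: bid 20 gives -4, bid 35 gives -1, bid 50 gives -9. Proposed bid 50 is not best — profitable deviation exists. ✗
Bidder 2 (valuation high), facing bid 35: bid 20 gives 9, bid 35 gives -7, bid 50 gives 10. Proposed bid 20 is not best — profitable deviation exists. ✗

No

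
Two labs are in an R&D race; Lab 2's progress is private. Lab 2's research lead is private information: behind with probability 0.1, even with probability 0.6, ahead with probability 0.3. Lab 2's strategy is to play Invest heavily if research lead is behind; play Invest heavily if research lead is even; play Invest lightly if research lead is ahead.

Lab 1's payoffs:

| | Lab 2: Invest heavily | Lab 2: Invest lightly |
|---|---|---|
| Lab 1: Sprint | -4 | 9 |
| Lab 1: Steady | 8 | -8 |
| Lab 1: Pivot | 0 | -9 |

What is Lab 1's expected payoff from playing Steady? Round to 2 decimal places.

Take the expectation over Lab 2's research lead, weighting each type's action by its prior probability.
E[Steady] = 0.1·8 + 0.6·8 + 0.3·(-8) = 0.8 + 4.8 + (-2.4) = 3.2

3.20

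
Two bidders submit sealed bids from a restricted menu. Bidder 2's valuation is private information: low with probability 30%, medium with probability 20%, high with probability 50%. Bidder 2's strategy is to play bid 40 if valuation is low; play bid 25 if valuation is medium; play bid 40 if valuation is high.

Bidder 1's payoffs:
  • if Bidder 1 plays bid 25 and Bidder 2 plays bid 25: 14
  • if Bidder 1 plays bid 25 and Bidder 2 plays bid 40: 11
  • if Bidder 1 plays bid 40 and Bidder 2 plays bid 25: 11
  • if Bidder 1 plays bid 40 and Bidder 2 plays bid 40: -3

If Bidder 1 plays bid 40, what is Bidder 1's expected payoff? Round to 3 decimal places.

Take the expectation over Bidder 2's valuation, weighting each type's action by its prior probability.
E[bid 40] = 0.3·(-3) + 0.2·11 + 0.5·(-3) = (-0.9) + 2.2 + (-1.5) = -0.2

-0.200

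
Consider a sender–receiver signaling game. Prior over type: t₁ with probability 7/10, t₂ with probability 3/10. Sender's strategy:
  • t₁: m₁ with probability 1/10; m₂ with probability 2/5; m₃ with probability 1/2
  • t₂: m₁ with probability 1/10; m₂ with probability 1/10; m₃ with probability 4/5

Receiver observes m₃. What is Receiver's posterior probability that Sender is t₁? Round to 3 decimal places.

P(m₃) = (7/10)·(1/2) + (3/10)·(4/5) = 59/100
P(t₁ | m₃) = ((7/10)·(1/2)) / (59/100) = (7/20) / (59/100) = 35/59

0.593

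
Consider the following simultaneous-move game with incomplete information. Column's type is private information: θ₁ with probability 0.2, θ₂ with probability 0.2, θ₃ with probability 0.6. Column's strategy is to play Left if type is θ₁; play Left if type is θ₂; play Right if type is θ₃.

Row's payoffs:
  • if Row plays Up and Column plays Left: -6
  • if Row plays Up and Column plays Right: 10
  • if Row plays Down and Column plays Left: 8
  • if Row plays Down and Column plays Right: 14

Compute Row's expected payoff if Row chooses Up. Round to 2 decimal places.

Take the expectation over Column's type, weighting each type's action by its prior probability.
E[Up] = 0.2·(-6) + 0.2·(-6) + 0.6·10 = (-1.2) + (-1.2) + 6 = 3.6

3.60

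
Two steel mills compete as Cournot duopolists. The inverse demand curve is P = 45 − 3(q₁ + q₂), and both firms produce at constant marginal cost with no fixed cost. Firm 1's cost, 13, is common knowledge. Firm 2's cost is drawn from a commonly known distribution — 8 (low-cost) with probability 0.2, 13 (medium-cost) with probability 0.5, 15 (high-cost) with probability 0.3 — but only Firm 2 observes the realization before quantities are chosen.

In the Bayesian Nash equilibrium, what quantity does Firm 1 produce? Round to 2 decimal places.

3.51

Type-c best response for Firm 2: q₂(c) = (45 − c)/6 − q₁/2.
Firm 1 maximizes expected profit; its first-order condition is 45 − 6q₁ − 3E[q₂] − 13 = 0.
Substituting E[q₂] and solving: E[c₂] = 12.6, so q₁ = (45 − 2·13 + 12.6)/9 = 3.51111.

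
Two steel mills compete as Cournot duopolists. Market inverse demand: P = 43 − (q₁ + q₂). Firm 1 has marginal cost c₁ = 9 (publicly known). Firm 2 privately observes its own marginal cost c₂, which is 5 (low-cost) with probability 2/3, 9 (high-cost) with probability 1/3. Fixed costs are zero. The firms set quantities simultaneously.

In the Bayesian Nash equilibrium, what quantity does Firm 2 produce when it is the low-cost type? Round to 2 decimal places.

13.78

Firm 2 with cost c maximizes (43 − (q₁+q₂) − c)·q₂, giving q₂(c) = (43 − c − q₁)/2.
E[c₂] = 2/3·5 + 1/3·9 = 6.33333
Firm 1's FOC against E[q₂] yields q₁ = (43 − 2·9 + E[c₂])/3 = (43 − 18 + 6.33333)/3 = 10.4444.
q₂(low-cost) = (43 − 5 − 10.4444)/2 = 13.7778.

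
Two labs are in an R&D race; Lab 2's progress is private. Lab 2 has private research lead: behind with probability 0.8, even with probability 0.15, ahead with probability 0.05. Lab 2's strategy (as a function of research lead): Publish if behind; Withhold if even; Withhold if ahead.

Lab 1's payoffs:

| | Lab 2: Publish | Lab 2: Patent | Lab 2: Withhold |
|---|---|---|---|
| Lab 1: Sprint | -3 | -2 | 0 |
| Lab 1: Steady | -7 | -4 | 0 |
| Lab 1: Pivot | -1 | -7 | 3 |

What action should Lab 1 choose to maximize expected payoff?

Pivot

E[Sprint] = 0.8·(-3) + 0.15·(0) + 0.05·(0) = -2.4
E[Steady] = 0.8·(-7) + 0.15·(0) + 0.05·(0) = -5.6
E[Pivot] = 0.8·(-1) + 0.15·(3) + 0.05·(3) = -0.2
Best response: Pivot (-0.2 is the largest).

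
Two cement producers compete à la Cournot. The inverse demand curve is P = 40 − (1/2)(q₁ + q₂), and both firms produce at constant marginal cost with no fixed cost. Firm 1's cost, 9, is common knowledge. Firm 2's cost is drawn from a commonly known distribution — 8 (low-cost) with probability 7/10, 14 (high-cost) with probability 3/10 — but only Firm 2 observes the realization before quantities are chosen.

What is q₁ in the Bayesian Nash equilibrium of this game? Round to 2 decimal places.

Type-c best response for Firm 2: q₂(c) = (40 − c) − q₁/2.
Firm 1 maximizes expected profit; its first-order condition is 40 − q₁ − (1/2)E[q₂] − 9 = 0.
Substituting E[q₂] and solving: E[c₂] = 9.8, so q₁ = (40 − 2·9 + 9.8)/(3/2) = 21.2.

21.20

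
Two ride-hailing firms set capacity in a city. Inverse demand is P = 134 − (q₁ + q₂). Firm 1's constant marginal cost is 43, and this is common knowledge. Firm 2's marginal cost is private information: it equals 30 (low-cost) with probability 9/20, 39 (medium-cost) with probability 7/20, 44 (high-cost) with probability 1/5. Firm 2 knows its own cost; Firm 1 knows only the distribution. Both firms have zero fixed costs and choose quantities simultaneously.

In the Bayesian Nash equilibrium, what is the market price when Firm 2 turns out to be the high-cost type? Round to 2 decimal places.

75.01

Type-c best response for Firm 2: q₂(c) = (134 − c)/2 − q₁/2.
Firm 1 maximizes expected profit; its first-order condition is 134 − 2q₁ − E[q₂] − 43 = 0.
Substituting E[q₂] and solving: E[c₂] = 35.95, so q₁ = (134 − 2·43 + 35.95)/3 = 27.9833.
q₂(high-cost) = 31.0083, so P = 134 − (27.9833 + 31.0083) = 75.0083.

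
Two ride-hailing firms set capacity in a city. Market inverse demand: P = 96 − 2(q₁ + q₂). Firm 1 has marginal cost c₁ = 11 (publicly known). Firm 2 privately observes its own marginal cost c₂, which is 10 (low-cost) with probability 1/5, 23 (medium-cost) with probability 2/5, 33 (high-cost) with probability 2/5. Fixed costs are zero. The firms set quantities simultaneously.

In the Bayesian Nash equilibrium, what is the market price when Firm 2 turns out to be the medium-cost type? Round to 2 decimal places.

43.10

Each type of Firm 2 best-responds to q₁; Firm 1 best-responds to the expected q₂ over Firm 2's types.
Firm 2 with cost c maximizes (96 − 2(q₁+q₂) − c)·q₂, giving q₂(c) = (96 − c − 2q₁)/4.
E[c₂] = 1/5·10 + 2/5·23 + 2/5·33 = 24.4
Firm 1's FOC against E[q₂] yields q₁ = (96 − 2·11 + E[c₂])/6 = (96 − 22 + 24.4)/6 = 16.4.
q₂(medium-cost) = 10.05, so P = 96 − 2·(16.4 + 10.05) = 43.1.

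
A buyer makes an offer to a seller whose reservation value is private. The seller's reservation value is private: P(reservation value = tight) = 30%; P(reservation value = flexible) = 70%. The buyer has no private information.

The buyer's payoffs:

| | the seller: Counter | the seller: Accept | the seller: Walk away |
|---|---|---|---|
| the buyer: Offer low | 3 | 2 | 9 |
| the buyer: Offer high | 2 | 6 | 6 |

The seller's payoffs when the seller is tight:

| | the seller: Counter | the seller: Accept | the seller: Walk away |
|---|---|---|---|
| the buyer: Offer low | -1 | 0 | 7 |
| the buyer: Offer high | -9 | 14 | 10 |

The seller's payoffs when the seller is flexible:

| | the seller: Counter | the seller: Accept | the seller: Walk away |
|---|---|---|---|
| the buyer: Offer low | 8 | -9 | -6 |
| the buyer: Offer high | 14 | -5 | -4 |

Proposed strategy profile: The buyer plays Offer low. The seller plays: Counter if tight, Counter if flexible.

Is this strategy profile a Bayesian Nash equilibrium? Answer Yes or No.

A profile is a BNE iff every type of every player is best-responding given beliefs about the other side.
The buyer plays Offer low: E[Offer low] = 0.3·(3) + 0.7·(3) = 3; E[Offer high] = 2. Best-responding. ✓
The seller (reservation value tight), facing Offer low: Counter gives -1, Accept gives 0, Walk away gives 7. Proposed Counter is not best — profitable deviation exists. ✗
The seller (reservation value flexible), facing Offer low: Counter gives 8, Accept gives -9, Walk away gives -6. Proposed Counter is best. ✓

No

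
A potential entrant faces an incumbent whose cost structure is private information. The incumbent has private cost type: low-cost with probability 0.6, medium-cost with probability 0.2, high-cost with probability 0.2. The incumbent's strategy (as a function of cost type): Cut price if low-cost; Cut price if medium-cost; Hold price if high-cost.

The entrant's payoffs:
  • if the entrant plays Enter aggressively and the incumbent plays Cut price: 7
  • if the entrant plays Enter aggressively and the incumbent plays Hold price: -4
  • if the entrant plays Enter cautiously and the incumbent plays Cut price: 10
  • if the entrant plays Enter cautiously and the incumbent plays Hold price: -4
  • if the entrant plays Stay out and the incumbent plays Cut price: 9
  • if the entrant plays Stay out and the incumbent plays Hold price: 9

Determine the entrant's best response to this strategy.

Stay out

E[Enter aggressively] = 0.6·(7) + 0.2·(7) + 0.2·(-4) = 4.8
E[Enter cautiously] = 0.6·(10) + 0.2·(10) + 0.2·(-4) = 7.2
E[Stay out] = 0.6·(9) + 0.2·(9) + 0.2·(9) = 9
Best response: Stay out (9 is the largest).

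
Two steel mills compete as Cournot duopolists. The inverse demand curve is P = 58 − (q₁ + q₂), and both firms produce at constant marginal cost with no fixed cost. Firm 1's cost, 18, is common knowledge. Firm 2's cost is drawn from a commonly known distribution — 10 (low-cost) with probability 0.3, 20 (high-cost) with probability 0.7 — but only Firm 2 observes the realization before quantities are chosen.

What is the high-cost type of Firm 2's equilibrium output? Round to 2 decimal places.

12.50

Type-c best response for Firm 2: q₂(c) = (58 − c)/2 − q₁/2.
Firm 1 maximizes expected profit; its first-order condition is 58 − 2q₁ − E[q₂] − 18 = 0.
Substituting E[q₂] and solving: E[c₂] = 17, so q₁ = (58 − 2·18 + 17)/3 = 13.
q₂(high-cost) = (58 − 20 − 13)/2 = 12.5.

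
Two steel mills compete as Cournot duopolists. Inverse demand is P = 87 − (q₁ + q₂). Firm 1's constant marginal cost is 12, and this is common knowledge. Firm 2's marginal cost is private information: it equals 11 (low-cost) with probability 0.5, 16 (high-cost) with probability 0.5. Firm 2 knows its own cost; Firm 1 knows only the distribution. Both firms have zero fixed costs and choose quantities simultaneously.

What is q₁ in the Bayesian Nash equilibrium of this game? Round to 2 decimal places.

Each type of Firm 2 best-responds to q₁; Firm 1 best-responds to the expected q₂ over Firm 2's types.
Firm 2 with cost c maximizes (87 − (q₁+q₂) − c)·q₂, giving q₂(c) = (87 − c − q₁)/2.
E[c₂] = 0.5·11 + 0.5·16 = 13.5
Firm 1's FOC against E[q₂] yields q₁ = (87 − 2·12 + E[c₂])/3 = (87 − 24 + 13.5)/3 = 25.5.

25.50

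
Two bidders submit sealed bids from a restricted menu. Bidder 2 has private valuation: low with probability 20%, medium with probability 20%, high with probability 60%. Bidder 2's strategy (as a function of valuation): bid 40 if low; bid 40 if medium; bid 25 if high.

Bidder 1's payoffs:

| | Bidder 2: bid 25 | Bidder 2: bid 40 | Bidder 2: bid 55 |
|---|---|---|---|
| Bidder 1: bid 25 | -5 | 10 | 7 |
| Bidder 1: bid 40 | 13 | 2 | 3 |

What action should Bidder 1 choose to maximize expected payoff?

bid 40

E[bid 25] = 0.2·(10) + 0.2·(10) + 0.6·(-5) = 1
E[bid 40] = 0.2·(2) + 0.2·(2) + 0.6·(13) = 8.6
Best response: bid 40 (8.6 is the largest).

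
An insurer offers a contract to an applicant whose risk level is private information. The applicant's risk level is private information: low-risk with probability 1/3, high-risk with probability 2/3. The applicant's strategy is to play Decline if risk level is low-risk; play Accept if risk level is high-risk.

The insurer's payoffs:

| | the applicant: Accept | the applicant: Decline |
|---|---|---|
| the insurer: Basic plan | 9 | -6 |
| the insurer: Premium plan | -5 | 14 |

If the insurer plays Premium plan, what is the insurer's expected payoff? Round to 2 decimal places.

1.33

E[Premium plan] = 1/3·14 + 2/3·(-5) = 14/3 + (-10/3) = 4/3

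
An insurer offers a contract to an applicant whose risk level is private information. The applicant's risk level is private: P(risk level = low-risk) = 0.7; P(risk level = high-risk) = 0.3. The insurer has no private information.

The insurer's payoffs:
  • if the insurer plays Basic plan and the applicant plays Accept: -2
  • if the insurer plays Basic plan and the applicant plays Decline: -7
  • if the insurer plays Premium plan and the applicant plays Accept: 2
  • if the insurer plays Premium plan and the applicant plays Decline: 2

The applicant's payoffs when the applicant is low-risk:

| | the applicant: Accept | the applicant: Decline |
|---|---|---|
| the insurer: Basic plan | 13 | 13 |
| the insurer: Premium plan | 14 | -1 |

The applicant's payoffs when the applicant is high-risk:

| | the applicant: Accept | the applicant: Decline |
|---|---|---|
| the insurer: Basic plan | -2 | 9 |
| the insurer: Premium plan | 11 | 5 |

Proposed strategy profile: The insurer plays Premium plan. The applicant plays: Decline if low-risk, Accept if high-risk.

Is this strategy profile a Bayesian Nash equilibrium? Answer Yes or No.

The insurer plays Premium plan: E[Premium plan] = 0.7·(2) + 0.3·(2) = 2; E[Basic plan] = -5.5. Best-responding. ✓
The applicant (risk level low-risk), facing Premium plan: Accept gives 14, Decline gives -1. Proposed Decline is not best — profitable deviation exists. ✗
The applicant (risk level high-risk), facing Premium plan: Accept gives 11, Decline gives 5. Proposed Accept is best. ✓

No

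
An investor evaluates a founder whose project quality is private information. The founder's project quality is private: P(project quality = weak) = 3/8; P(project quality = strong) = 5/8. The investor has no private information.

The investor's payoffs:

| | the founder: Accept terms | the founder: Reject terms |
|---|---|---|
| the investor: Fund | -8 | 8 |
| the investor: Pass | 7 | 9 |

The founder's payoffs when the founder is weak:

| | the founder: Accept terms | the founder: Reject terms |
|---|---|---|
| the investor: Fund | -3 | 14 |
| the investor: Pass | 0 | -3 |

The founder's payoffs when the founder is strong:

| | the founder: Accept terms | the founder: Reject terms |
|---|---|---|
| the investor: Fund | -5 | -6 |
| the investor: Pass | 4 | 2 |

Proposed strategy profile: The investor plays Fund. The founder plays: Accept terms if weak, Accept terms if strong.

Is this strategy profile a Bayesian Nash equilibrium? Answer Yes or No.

The investor plays Fund: E[Fund] = 3/8·(-8) + 5/8·(-8) = -8; E[Pass] = 7. Not best-responding. ✗
The founder (project quality weak), facing Fund: Accept terms gives -3, Reject terms gives 14. Proposed Accept terms is not best — profitable deviation exists. ✗
The founder (project quality strong), facing Fund: Accept terms gives -5, Reject terms gives -6. Proposed Accept terms is best. ✓

No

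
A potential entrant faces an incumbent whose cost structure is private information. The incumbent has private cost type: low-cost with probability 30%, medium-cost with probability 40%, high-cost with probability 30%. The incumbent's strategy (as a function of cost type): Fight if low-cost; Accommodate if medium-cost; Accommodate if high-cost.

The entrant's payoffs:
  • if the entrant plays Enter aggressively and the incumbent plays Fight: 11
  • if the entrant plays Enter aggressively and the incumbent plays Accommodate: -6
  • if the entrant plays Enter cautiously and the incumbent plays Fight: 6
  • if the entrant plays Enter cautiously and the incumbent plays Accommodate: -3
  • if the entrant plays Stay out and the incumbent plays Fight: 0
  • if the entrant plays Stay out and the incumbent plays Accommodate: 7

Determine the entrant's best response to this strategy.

Stay out

Compute the entrant's expected payoff for each action, taking the expectation over the incumbent's type.
E[Enter aggressively] = 0.3·(11) + 0.4·(-6) + 0.3·(-6) = -0.9
E[Enter cautiously] = 0.3·(6) + 0.4·(-3) + 0.3·(-3) = -0.3
E[Stay out] = 0.3·(0) + 0.4·(7) + 0.3·(7) = 4.9
Best response: Stay out (4.9 is the largest).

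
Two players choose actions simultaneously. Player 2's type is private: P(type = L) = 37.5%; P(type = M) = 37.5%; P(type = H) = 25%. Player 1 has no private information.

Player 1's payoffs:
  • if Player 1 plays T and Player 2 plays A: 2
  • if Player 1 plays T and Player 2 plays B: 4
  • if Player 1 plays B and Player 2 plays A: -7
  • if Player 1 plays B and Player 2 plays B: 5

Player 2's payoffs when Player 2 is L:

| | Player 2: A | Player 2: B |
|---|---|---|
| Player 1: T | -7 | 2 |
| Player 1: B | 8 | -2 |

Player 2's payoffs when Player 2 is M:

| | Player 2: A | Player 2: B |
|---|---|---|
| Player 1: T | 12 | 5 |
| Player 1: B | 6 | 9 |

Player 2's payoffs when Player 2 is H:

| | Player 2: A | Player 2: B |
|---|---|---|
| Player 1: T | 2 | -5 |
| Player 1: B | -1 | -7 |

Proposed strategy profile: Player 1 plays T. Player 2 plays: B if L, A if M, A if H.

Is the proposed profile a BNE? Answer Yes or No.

Player 1 plays T: E[T] = 0.375·(4) + 0.375·(2) + 0.25·(2) = 2.75; E[B] = -2.5. Best-responding. ✓
Player 2 (type L), facing T: A gives -7, B gives 2. Proposed B is best. ✓
Player 2 (type M), facing T: A gives 12, B gives 5. Proposed A is best. ✓
Player 2 (type H), facing T: A gives 2, B gives -5. Proposed A is best. ✓

Yes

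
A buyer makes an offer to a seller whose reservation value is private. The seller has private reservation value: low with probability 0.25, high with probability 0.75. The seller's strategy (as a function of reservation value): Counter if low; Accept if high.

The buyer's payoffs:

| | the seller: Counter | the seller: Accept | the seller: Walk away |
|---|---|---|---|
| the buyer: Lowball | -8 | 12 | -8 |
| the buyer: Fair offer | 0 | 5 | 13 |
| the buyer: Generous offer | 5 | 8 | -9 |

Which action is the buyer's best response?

E[Lowball] = 0.25·(-8) + 0.75·(12) = 7
E[Fair offer] = 0.25·(0) + 0.75·(5) = 3.75
E[Generous offer] = 0.25·(5) + 0.75·(8) = 7.25
Best response: Generous offer (7.25 is the largest).

Generous offer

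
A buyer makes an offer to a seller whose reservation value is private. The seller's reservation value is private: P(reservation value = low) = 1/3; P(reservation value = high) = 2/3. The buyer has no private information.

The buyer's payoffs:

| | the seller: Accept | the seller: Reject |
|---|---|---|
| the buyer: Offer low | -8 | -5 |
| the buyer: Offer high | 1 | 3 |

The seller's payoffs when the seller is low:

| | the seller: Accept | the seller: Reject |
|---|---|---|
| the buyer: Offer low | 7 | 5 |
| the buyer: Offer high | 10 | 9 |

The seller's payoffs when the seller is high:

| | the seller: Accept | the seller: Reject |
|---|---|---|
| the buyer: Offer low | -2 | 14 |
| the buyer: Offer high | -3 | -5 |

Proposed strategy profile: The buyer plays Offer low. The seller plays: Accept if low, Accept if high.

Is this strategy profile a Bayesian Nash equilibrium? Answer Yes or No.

No

The buyer plays Offer low: E[Offer low] = 1/3·(-8) + 2/3·(-8) = -8; E[Offer high] = 1. Not best-responding. ✗
The seller (reservation value low), facing Offer low: Accept gives 7, Reject gives 5. Proposed Accept is best. ✓
The seller (reservation value high), facing Offer low: Accept gives -2, Reject gives 14. Proposed Accept is not best — profitable deviation exists. ✗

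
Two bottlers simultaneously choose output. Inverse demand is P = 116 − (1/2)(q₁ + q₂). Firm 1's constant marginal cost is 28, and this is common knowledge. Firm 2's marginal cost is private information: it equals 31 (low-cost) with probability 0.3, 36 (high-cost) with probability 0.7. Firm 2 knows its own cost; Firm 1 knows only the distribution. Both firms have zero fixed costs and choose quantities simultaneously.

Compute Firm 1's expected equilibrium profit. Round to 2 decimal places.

1984.50

Type-c best response for Firm 2: q₂(c) = (116 − c) − q₁/2.
Firm 1 maximizes expected profit; its first-order condition is 116 − q₁ − (1/2)E[q₂] − 28 = 0.
Substituting E[q₂] and solving: E[c₂] = 34.5, so q₁ = (116 − 2·28 + 34.5)/(3/2) = 63.
E[P] = 116 − (1/2)·(q₁ + E[q₂]) = 59.5; Firm 1's expected profit = (E[P] − 28)·q₁ = (59.5 − 28)·63 = 1984.5.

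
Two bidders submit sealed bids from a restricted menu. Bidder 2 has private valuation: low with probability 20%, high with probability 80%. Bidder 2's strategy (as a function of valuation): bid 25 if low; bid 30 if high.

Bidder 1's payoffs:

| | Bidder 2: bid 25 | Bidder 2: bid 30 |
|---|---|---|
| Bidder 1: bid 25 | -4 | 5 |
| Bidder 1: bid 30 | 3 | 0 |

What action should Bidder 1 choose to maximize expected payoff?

bid 25

E[bid 25] = 0.2·(-4) + 0.8·(5) = 3.2
E[bid 30] = 0.2·(3) + 0.8·(0) = 0.6
Best response: bid 25 (3.2 is the largest).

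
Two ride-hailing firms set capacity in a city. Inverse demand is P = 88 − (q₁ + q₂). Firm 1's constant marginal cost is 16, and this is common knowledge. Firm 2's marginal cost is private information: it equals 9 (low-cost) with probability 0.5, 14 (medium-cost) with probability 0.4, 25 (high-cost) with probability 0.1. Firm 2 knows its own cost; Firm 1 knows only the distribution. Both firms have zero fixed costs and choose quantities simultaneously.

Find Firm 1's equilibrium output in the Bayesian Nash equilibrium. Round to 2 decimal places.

Type-c best response for Firm 2: q₂(c) = (88 − c)/2 − q₁/2.
Firm 1 maximizes expected profit; its first-order condition is 88 − 2q₁ − E[q₂] − 16 = 0.
Substituting E[q₂] and solving: E[c₂] = 12.6, so q₁ = (88 − 2·16 + 12.6)/3 = 22.8667.

22.87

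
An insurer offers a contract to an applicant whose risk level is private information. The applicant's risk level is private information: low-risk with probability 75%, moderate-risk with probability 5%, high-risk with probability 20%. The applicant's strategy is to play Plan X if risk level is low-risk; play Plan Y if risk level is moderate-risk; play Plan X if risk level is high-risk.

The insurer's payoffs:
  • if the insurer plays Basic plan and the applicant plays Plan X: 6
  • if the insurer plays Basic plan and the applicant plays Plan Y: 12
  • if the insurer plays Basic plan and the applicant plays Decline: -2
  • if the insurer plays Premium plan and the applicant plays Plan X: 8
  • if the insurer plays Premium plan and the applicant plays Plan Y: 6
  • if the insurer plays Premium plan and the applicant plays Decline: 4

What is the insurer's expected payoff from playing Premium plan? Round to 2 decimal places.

E[Premium plan] = 0.75·8 + 0.05·6 + 0.2·8 = 6 + 0.3 + 1.6 = 7.9

7.90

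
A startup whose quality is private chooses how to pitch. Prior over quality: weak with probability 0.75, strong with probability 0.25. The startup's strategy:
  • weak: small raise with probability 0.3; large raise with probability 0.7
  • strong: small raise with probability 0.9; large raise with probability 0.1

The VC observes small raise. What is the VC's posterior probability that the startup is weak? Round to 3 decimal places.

0.500

P(small raise) = 0.75·0.3 + 0.25·0.9 = 0.45
P(weak | small raise) = (0.75·0.3) / 0.45 = 0.225 / 0.45 = 0.5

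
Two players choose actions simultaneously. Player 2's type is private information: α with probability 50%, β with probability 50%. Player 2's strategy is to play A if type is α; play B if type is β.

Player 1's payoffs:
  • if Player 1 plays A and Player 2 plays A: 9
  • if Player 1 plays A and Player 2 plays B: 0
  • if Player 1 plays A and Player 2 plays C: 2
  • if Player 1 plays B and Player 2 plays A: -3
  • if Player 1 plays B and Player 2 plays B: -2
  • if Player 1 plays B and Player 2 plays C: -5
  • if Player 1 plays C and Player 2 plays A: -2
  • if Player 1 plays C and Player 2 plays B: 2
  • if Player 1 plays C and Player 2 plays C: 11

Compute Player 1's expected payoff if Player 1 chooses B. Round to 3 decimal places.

-2.500

E[B] = 0.5·(-3) + 0.5·(-2) = (-1.5) + (-1) = -2.5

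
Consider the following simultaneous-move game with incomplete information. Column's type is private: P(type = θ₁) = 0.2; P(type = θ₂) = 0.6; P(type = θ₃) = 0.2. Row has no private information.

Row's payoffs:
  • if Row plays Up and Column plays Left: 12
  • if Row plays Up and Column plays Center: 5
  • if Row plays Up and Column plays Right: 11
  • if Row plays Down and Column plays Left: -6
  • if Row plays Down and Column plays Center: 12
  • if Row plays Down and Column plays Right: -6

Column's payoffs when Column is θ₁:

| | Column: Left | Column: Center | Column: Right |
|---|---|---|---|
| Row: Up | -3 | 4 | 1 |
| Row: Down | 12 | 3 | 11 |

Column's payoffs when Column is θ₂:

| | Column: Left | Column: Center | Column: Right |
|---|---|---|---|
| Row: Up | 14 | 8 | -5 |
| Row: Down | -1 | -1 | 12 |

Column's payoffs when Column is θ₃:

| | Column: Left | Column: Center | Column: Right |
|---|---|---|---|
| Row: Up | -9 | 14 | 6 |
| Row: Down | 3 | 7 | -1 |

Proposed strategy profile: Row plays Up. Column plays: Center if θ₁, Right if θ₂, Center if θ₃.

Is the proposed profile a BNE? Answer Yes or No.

A profile is a BNE iff every type of every player is best-responding given beliefs about the other side.
Row plays Up: E[Up] = 0.2·(5) + 0.6·(11) + 0.2·(5) = 8.6; E[Down] = 1.2. Best-responding. ✓
Column (type θ₁), facing Up: Left gives -3, Center gives 4, Right gives 1. Proposed Center is best. ✓
Column (type θ₂), facing Up: Left gives 14, Center gives 8, Right gives -5. Proposed Right is not best — profitable deviation exists. ✗
Column (type θ₃), facing Up: Left gives -9, Center gives 14, Right gives 6. Proposed Center is best. ✓

No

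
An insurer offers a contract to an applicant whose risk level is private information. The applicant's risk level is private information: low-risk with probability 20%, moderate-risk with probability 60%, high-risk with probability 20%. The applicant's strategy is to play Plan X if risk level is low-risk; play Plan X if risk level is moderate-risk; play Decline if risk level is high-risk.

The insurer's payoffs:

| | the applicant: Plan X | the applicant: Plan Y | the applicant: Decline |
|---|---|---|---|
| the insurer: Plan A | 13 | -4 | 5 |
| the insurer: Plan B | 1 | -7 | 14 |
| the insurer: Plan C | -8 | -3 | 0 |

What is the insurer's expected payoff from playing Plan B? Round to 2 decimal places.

3.60

Take the expectation over the applicant's risk level, weighting each type's action by its prior probability.
E[Plan B] = 0.2·1 + 0.6·1 + 0.2·14 = 0.2 + 0.6 + 2.8 = 3.6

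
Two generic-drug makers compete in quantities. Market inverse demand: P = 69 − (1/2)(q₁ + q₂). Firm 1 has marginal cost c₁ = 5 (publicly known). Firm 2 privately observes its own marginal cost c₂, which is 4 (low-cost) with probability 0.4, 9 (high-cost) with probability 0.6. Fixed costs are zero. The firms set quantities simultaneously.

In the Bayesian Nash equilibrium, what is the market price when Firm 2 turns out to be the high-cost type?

Type-c best response for Firm 2: q₂(c) = (69 − c) − q₁/2.
Firm 1 maximizes expected profit; its first-order condition is 69 − q₁ − (1/2)E[q₂] − 5 = 0.
Substituting E[q₂] and solving: E[c₂] = 7, so q₁ = (69 − 2·5 + 7)/(3/2) = 44.
q₂(high-cost) = 38, so P = 69 − (1/2)·(44 + 38) = 28.

28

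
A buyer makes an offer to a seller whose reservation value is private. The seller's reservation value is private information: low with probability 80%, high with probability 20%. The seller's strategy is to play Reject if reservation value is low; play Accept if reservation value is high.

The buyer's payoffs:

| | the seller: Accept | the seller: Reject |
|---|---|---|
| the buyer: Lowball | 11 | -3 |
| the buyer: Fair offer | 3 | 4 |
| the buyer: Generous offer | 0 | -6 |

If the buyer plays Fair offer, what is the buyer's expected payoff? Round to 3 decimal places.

E[Fair offer] = 0.8·4 + 0.2·3 = 3.2 + 0.6 = 3.8

3.800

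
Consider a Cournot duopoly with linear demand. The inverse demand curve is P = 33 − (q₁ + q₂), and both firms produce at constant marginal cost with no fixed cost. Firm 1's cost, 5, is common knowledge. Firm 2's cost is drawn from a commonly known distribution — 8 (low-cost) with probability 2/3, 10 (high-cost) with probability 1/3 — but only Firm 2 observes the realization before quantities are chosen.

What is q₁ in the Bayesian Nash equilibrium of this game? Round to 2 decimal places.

Type-c best response for Firm 2: q₂(c) = (33 − c)/2 − q₁/2.
Firm 1 maximizes expected profit; its first-order condition is 33 − 2q₁ − E[q₂] − 5 = 0.
Substituting E[q₂] and solving: E[c₂] = 8.66667, so q₁ = (33 − 2·5 + 8.66667)/3 = 10.5556.

10.56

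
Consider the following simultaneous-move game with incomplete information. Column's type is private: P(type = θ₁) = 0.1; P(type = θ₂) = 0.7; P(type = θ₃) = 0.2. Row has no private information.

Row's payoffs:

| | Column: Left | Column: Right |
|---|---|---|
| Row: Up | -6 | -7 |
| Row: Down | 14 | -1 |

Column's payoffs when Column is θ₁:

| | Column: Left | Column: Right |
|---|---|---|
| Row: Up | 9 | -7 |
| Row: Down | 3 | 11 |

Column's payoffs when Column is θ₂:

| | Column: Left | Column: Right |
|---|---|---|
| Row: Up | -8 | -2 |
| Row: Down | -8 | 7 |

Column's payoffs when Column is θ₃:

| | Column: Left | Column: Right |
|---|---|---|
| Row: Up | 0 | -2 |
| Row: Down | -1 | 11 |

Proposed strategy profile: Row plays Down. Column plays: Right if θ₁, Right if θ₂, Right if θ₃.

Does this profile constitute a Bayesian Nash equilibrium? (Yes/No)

Yes

Row plays Down: E[Down] = 0.1·(-1) + 0.7·(-1) + 0.2·(-1) = -1; E[Up] = -7. Best-responding. ✓
Column (type θ₁), facing Down: Left gives 3, Right gives 11. Proposed Right is best. ✓
Column (type θ₂), facing Down: Left gives -8, Right gives 7. Proposed Right is best. ✓
Column (type θ₃), facing Down: Left gives -1, Right gives 11. Proposed Right is best. ✓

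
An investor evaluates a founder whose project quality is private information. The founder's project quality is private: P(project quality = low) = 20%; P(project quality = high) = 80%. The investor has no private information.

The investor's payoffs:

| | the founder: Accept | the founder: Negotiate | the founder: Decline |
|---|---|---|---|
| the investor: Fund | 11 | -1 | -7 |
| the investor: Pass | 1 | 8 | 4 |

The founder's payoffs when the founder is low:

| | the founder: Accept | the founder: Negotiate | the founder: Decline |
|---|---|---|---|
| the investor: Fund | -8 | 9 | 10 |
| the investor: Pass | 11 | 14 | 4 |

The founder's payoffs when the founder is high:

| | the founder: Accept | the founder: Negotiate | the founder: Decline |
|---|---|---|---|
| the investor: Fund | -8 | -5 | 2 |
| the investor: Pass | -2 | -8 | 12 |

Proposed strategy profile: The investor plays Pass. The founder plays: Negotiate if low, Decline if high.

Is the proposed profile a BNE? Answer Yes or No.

Yes

The investor plays Pass: E[Pass] = 0.2·(8) + 0.8·(4) = 4.8; E[Fund] = -5.8. Best-responding. ✓
The founder (project quality low), facing Pass: Accept gives 11, Negotiate gives 14, Decline gives 4. Proposed Negotiate is best. ✓
The founder (project quality high), facing Pass: Accept gives -2, Negotiate gives -8, Decline gives 12. Proposed Decline is best. ✓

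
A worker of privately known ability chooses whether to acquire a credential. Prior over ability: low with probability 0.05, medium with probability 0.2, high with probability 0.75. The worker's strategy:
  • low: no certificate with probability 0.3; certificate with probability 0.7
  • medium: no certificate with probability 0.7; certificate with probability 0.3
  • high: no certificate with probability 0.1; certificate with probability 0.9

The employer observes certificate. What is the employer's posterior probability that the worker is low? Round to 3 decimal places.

0.045

P(certificate) = 0.05·0.7 + 0.2·0.3 + 0.75·0.9 = 0.77
P(low | certificate) = (0.05·0.7) / 0.77 = 0.035 / 0.77 = 0.0454545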